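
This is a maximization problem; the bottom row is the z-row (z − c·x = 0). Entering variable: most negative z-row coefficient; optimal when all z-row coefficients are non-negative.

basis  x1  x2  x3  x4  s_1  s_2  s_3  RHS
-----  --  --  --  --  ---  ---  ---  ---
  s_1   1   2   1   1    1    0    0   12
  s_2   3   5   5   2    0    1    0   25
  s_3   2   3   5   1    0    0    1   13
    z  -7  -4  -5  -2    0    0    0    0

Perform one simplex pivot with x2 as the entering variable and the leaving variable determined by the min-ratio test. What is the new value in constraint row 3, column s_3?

1/3

Ratio test on column x2 — row 1: 12/2 = 6; row 2: 25/5 = 5; row 3: 13/3 = 13/3. Minimum is 13/3 at row 3 (s_3 leaves); pivot element 3.
Divide row 3 by 3; eliminate column x2 from the other rows.
In the new row 3, the s_3 entry is the old entry divided by the pivot: 1/3 = 1/3.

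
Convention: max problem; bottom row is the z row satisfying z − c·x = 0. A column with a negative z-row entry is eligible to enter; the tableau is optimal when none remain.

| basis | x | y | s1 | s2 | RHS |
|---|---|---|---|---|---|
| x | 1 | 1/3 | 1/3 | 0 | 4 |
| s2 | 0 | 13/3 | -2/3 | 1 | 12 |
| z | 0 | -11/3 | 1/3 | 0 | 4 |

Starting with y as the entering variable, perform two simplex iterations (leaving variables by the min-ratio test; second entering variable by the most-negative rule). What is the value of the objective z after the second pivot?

Ratio test on column y — row 1: 4/(1/3) = 12; row 2: 12/(13/3) = 36/13. Minimum is 36/13 at row 2 (s2 leaves); pivot element 13/3.
Pivot on row 2; the z-row RHS becomes 4 − (-11/3)·(36/13) = 184/13.
Next entering variable (most negative z-row entry -3/13): s1.
Ratio test on column s1 — row 1: (40/13)/(5/13) = 8; row 2: entry -2/13 ≤ 0. Minimum is 8 at row 1 (x leaves); pivot element 5/13.
After the second pivot the z-row RHS is 184/13 − (-3/13)·8 = 16.

16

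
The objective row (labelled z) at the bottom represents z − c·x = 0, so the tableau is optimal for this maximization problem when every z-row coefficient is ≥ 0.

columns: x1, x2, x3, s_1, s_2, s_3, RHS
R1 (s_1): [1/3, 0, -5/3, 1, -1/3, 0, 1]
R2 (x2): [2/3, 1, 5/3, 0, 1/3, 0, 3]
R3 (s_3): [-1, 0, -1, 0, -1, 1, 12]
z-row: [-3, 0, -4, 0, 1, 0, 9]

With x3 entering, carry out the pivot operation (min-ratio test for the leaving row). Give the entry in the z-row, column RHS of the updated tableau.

Ratio test on column x3 — row 1: entry -5/3 ≤ 0; row 2: 3/(5/3) = 9/5; row 3: entry -1 ≤ 0. Minimum is 9/5 at row 2 (x2 leaves); pivot element 5/3.
Divide row 2 by 5/3; eliminate column x3 from the other rows.
z-row update in column RHS: 9 − (-4)·(9/5) = 81/5.

81/5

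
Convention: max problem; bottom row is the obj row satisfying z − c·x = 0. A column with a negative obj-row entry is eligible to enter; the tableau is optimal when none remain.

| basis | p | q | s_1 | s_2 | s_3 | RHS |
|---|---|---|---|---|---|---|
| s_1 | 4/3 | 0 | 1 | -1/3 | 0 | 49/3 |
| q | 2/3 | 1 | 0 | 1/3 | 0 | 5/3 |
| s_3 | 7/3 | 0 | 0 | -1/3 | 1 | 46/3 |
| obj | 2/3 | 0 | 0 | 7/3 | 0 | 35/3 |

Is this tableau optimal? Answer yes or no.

yes

Every obj-row coefficient is ≥ 0, so the tableau is optimal.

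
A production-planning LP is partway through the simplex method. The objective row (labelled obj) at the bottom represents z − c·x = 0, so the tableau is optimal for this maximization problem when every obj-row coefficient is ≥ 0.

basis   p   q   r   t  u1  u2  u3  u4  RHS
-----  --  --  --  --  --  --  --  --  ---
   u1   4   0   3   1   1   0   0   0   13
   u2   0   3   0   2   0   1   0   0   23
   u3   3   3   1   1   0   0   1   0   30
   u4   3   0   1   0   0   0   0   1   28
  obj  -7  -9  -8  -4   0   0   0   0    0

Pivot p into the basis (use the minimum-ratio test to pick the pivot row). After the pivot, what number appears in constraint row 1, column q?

Ratio test on column p — row 1: 13/4 = 13/4; row 2: entry 0 ≤ 0; row 3: 30/3 = 10; row 4: 28/3 = 28/3. Minimum is 13/4 at row 1 (u1 leaves); pivot element 4.
Divide row 1 by 4; eliminate column p from the other rows.
In the new row 1, the q entry is the old entry divided by the pivot: 0/4 = 0.

0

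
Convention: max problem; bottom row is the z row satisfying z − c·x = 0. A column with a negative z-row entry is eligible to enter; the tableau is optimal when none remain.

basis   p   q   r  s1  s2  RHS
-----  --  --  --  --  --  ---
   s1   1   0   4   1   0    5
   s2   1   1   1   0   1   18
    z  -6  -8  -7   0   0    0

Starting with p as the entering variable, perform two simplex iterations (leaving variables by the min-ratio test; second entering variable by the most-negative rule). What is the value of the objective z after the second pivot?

134

Ratio test on column p — row 1: 5/1 = 5; row 2: 18/1 = 18. Minimum is 5 at row 1 (s1 leaves); pivot element 1.
Pivot on row 1; the z-row RHS becomes 0 − (-6)·5 = 30.
Next entering variable (most negative z-row entry -8): q.
Ratio test on column q — row 1: entry 0 ≤ 0; row 2: 13/1 = 13. Minimum is 13 at row 2 (s2 leaves); pivot element 1.
After the second pivot the z-row RHS is 30 − (-8)·13 = 134.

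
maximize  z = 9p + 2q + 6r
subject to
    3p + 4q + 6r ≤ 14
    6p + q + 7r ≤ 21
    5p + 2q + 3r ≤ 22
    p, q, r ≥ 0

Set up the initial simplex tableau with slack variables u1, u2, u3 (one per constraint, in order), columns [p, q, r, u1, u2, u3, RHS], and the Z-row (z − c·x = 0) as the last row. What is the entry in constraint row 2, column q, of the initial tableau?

1

Constraint 2 has coefficient 1 on q.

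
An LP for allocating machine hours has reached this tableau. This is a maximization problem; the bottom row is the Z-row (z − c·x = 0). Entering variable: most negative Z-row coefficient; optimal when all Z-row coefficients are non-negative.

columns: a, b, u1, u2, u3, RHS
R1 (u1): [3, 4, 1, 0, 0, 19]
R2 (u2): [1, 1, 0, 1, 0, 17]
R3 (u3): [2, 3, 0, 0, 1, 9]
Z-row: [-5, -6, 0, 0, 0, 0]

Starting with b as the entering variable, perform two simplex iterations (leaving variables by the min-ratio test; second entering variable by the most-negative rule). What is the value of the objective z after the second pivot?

45/2

Ratio test on column b — row 1: 19/4 = 19/4; row 2: 17/1 = 17; row 3: 9/3 = 3. Minimum is 3 at row 3 (u3 leaves); pivot element 3.
Pivot on row 3; the Z-row RHS becomes 0 − (-6)·3 = 18.
Next entering variable (most negative Z-row entry -1): a.
Ratio test on column a — row 1: 7/(1/3) = 21; row 2: 14/(1/3) = 42; row 3: 3/(2/3) = 9/2. Minimum is 9/2 at row 3 (b leaves); pivot element 2/3.
After the second pivot the Z-row RHS is 18 − (-1)·(9/2) = 45/2.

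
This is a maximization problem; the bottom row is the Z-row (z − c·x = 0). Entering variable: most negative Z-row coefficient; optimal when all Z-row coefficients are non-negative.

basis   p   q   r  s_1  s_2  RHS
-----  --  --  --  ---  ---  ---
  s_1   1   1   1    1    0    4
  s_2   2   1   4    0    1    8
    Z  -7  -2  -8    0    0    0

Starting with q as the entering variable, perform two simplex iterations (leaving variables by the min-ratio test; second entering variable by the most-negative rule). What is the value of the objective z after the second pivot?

Ratio test on column q — row 1: 4/1 = 4; row 2: 8/1 = 8. Minimum is 4 at row 1 (s_1 leaves); pivot element 1.
Pivot on row 1; the Z-row RHS becomes 0 − (-2)·4 = 8.
Next entering variable (most negative Z-row entry -6): r.
Ratio test on column r — row 1: 4/1 = 4; row 2: 4/3 = 4/3. Minimum is 4/3 at row 2 (s_2 leaves); pivot element 3.
After the second pivot the Z-row RHS is 8 − (-6)·(4/3) = 16.

16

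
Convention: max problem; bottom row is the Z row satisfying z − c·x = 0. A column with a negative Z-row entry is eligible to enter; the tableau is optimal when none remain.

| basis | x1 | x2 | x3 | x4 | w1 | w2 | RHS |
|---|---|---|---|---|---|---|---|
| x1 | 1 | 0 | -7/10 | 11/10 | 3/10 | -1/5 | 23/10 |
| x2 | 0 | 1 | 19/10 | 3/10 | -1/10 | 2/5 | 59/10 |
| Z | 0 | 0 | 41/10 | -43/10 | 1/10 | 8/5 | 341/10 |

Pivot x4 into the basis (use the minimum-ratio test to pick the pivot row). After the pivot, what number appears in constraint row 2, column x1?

Ratio test on column x4 — row 1: (23/10)/(11/10) = 23/11; row 2: (59/10)/(3/10) = 59/3. Minimum is 23/11 at row 1 (x1 leaves); pivot element 11/10.
Divide row 1 by 11/10; eliminate column x4 from the other rows.
Row 2 update in column x1: 0 − (3/10)·(10/11) = -3/11.

-3/11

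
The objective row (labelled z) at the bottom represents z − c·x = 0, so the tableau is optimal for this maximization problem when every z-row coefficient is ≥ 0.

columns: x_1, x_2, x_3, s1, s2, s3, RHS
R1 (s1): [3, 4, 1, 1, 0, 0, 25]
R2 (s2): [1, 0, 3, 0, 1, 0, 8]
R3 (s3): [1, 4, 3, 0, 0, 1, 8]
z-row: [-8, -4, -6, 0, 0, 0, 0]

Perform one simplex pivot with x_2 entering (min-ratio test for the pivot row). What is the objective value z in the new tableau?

8

Ratio test on column x_2 — row 1: 25/4 = 25/4; row 2: entry 0 ≤ 0; row 3: 8/4 = 2. Minimum is 2 at row 3 (s3 leaves); pivot element 4.
Pivot on row 3; the z-row RHS becomes 0 − (-4)·2 = 8.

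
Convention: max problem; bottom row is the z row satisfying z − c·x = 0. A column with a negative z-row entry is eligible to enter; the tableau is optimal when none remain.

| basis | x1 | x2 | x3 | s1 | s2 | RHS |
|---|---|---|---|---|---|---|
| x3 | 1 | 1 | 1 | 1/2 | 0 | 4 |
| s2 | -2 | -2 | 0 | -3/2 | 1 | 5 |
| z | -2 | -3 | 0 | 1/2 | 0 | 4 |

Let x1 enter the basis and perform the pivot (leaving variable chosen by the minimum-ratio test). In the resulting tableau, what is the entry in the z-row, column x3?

2

Ratio test on column x1 — row 1: 4/1 = 4; row 2: entry -2 ≤ 0. Minimum is 4 at row 1 (x3 leaves); pivot element 1.
Divide row 1 by 1; eliminate column x1 from the other rows.
z-row update in column x3: 0 − (-2)·1 = 2.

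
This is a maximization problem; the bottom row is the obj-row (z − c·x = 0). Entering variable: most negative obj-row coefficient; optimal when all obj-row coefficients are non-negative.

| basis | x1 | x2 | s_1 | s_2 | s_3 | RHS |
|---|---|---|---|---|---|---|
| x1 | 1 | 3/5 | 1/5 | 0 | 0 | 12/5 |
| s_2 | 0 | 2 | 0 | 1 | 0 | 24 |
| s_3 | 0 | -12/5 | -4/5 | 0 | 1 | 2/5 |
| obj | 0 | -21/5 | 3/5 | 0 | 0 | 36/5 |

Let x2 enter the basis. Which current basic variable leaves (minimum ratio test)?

Column x2 entries and ratios — x1: (12/5)/(3/5) = 4; s_2: 24/2 = 12; s_3: -12/5 ≤ 0, skip.
Smallest ratio is 4 in the row of x1, so x1 leaves.

x1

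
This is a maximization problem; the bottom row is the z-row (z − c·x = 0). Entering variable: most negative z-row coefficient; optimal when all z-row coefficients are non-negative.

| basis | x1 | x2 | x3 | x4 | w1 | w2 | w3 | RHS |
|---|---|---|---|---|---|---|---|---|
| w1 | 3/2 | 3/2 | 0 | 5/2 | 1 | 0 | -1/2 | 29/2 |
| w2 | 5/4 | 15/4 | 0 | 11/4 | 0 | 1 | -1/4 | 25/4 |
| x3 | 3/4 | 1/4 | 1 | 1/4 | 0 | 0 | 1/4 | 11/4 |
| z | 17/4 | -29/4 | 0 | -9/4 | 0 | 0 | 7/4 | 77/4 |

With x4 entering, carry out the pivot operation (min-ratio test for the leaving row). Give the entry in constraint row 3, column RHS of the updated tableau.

24/11

Ratio test on column x4 — row 1: (29/2)/(5/2) = 29/5; row 2: (25/4)/(11/4) = 25/11; row 3: (11/4)/(1/4) = 11. Minimum is 25/11 at row 2 (w2 leaves); pivot element 11/4.
Divide row 2 by 11/4; eliminate column x4 from the other rows.
Row 3 update in column RHS: 11/4 − (1/4)·(25/11) = 24/11.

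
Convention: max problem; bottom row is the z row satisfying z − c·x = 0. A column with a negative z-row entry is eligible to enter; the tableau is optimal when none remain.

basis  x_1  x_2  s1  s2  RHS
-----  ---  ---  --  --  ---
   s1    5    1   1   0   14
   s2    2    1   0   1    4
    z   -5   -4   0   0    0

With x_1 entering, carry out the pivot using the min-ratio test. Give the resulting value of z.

10

Ratio test on column x_1 — row 1: 14/5 = 14/5; row 2: 4/2 = 2. Minimum is 2 at row 2 (s2 leaves); pivot element 2.
Pivot on row 2; the z-row RHS becomes 0 − (-5)·2 = 10.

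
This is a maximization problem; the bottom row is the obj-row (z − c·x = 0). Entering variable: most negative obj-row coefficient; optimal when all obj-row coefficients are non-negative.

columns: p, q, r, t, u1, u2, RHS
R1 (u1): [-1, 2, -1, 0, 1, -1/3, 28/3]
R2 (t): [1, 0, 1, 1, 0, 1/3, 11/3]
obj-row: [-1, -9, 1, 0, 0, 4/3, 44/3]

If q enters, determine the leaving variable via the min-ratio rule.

u1

Column q entries and ratios — u1: (28/3)/2 = 14/3; t: 0 ≤ 0, skip.
Smallest ratio is 14/3 in the row of u1, so u1 leaves.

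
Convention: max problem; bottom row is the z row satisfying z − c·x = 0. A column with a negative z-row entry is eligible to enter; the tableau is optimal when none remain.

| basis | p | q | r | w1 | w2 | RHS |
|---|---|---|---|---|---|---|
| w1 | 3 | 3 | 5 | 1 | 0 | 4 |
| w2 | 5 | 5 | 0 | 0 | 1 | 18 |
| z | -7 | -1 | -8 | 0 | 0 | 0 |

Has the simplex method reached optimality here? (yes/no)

The z-row has a negative entry -8 in column r, so it is not optimal.

no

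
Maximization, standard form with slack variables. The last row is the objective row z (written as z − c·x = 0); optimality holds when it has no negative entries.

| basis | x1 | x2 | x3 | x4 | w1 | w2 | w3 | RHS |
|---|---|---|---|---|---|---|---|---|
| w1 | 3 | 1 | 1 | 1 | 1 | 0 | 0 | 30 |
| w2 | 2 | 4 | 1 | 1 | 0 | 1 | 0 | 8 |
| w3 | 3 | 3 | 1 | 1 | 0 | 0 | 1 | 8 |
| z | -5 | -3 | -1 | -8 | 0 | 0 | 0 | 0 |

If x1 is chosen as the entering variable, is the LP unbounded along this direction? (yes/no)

Column x1 has positive entries in row(s) 1, 2, 3, so the ratio test bounds it — not unbounded.

no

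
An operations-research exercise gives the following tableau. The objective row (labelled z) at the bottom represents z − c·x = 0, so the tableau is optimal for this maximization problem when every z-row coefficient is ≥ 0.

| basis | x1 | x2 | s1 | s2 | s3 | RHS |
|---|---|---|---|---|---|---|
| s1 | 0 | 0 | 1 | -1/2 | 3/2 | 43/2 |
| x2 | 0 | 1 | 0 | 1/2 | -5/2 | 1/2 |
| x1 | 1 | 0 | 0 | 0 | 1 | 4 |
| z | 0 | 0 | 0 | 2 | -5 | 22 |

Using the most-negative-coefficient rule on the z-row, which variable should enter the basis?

s3

Negative z-row entries: s3: -5.
The most negative is -5 in column s3, so s3 enters.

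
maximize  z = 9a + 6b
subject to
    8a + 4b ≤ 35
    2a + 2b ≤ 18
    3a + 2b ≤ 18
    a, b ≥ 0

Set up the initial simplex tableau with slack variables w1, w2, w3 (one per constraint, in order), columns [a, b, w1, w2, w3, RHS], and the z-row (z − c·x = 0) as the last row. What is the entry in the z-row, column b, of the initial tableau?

The z-row carries the negated objective coefficients: the b entry is -6.

-6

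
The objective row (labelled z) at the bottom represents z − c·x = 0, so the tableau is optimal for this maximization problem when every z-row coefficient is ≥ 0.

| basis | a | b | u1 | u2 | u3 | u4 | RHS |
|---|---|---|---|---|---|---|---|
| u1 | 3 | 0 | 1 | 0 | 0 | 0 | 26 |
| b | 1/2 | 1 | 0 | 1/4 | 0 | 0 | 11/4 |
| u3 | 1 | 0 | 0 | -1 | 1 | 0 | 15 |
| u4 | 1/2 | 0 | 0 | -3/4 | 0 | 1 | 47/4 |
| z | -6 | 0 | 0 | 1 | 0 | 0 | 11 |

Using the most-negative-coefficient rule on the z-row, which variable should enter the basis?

Negative z-row entries: a: -6.
The most negative is -6 in column a, so a enters.

a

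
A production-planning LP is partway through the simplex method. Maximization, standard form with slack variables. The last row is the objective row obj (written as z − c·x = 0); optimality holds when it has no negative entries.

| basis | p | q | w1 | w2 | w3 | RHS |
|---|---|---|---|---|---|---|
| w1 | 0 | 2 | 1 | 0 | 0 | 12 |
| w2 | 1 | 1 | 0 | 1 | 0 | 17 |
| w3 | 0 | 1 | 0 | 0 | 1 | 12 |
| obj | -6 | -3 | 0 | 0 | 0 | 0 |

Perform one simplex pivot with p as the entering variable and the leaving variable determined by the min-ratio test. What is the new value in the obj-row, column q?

3

Ratio test on column p — row 1: entry 0 ≤ 0; row 2: 17/1 = 17; row 3: entry 0 ≤ 0. Minimum is 17 at row 2 (w2 leaves); pivot element 1.
Divide row 2 by 1; eliminate column p from the other rows.
obj-row update in column q: -3 − (-6)·1 = 3.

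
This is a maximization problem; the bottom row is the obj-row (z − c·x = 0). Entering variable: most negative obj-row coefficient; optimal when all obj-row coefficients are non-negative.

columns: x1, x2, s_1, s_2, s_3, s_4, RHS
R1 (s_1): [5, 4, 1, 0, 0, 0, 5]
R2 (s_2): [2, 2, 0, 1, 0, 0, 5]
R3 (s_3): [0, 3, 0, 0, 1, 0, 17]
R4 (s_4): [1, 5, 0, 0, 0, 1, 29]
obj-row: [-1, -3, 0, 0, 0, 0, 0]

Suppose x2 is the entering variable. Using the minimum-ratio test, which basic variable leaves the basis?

Column x2 entries and ratios — s_1: 5/4 = 5/4; s_2: 5/2 = 5/2; s_3: 17/3 = 17/3; s_4: 29/5 = 29/5.
Smallest ratio is 5/4 in the row of s_1, so s_1 leaves.

s_1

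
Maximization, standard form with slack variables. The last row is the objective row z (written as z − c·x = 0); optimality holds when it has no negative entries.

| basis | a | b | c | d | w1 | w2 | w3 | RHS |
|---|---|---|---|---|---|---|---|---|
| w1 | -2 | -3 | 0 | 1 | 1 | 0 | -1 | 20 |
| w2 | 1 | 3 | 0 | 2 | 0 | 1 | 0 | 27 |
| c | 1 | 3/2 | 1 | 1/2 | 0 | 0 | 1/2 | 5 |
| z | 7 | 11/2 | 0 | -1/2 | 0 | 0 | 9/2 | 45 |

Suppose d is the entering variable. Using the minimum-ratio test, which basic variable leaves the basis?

Column d entries and ratios — w1: 20/1 = 20; w2: 27/2 = 27/2; c: 5/(1/2) = 10.
Smallest ratio is 10 in the row of c, so c leaves.

c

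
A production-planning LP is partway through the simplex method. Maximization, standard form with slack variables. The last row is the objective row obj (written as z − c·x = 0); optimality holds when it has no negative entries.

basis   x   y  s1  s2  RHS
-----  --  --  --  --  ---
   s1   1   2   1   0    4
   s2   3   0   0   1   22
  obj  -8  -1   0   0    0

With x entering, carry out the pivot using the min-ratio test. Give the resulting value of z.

32

Ratio test on column x — row 1: 4/1 = 4; row 2: 22/3 = 22/3. Minimum is 4 at row 1 (s1 leaves); pivot element 1.
Pivot on row 1; the obj-row RHS becomes 0 − (-8)·4 = 32.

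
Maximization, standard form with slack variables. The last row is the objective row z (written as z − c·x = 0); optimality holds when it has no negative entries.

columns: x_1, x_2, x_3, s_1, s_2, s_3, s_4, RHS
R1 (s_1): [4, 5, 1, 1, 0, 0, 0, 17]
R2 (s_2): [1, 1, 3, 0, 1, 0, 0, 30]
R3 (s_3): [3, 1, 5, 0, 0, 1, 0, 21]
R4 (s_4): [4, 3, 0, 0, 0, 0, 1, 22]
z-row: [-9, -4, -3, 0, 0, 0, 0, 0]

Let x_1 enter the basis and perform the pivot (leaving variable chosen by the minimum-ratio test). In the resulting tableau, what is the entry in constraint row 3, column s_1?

Ratio test on column x_1 — row 1: 17/4 = 17/4; row 2: 30/1 = 30; row 3: 21/3 = 7; row 4: 22/4 = 11/2. Minimum is 17/4 at row 1 (s_1 leaves); pivot element 4.
Divide row 1 by 4; eliminate column x_1 from the other rows.
Row 3 update in column s_1: 0 − 3·(1/4) = -3/4.

-3/4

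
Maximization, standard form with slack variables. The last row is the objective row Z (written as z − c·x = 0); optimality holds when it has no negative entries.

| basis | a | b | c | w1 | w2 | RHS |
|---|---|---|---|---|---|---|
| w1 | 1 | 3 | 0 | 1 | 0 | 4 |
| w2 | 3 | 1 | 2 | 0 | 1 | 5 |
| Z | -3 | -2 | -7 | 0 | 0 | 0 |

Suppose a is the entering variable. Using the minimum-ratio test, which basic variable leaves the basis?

Column a entries and ratios — w1: 4/1 = 4; w2: 5/3 = 5/3.
Smallest ratio is 5/3 in the row of w2, so w2 leaves.

w2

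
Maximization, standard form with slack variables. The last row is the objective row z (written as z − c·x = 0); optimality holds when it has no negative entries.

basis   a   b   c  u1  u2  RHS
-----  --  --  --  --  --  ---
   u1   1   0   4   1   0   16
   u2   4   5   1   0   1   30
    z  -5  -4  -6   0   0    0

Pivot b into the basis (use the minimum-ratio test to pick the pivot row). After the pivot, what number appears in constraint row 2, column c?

1/5

Ratio test on column b — row 1: entry 0 ≤ 0; row 2: 30/5 = 6. Minimum is 6 at row 2 (u2 leaves); pivot element 5.
Divide row 2 by 5; eliminate column b from the other rows.
In the new row 2, the c entry is the old entry divided by the pivot: 1/5 = 1/5.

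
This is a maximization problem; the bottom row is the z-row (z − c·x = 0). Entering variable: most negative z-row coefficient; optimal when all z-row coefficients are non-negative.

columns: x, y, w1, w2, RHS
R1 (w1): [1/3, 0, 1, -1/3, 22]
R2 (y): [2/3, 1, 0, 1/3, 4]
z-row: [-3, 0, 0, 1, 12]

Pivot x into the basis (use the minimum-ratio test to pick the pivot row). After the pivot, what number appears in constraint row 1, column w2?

-1/2

Ratio test on column x — row 1: 22/(1/3) = 66; row 2: 4/(2/3) = 6. Minimum is 6 at row 2 (y leaves); pivot element 2/3.
Divide row 2 by 2/3; eliminate column x from the other rows.
Row 1 update in column w2: -1/3 − (1/3)·(1/2) = -1/2.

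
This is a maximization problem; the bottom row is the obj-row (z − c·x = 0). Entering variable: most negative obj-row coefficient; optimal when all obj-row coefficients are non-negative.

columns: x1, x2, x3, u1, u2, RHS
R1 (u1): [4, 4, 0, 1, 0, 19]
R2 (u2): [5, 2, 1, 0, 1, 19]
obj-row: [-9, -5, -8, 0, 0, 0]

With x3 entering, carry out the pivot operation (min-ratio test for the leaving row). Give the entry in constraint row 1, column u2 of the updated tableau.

Ratio test on column x3 — row 1: entry 0 ≤ 0; row 2: 19/1 = 19. Minimum is 19 at row 2 (u2 leaves); pivot element 1.
Divide row 2 by 1; eliminate column x3 from the other rows.
Row 1 update in column u2: 0 − 0·1 = 0.

0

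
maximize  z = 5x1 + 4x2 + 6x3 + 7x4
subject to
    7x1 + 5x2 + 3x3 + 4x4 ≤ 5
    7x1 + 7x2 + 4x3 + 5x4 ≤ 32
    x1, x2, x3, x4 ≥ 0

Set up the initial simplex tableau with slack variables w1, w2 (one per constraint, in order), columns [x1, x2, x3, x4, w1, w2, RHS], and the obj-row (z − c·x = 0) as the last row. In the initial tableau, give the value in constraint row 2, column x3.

Constraint 2 has coefficient 4 on x3.

4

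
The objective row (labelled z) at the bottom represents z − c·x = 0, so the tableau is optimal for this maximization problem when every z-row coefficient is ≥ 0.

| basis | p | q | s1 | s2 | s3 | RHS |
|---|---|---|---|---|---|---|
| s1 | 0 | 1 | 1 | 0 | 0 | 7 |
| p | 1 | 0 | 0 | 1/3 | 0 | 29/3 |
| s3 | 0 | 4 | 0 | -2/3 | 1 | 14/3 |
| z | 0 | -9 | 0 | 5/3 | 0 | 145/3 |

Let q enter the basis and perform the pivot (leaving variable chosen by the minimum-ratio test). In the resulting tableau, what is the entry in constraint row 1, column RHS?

35/6

Ratio test on column q — row 1: 7/1 = 7; row 2: entry 0 ≤ 0; row 3: (14/3)/4 = 7/6. Minimum is 7/6 at row 3 (s3 leaves); pivot element 4.
Divide row 3 by 4; eliminate column q from the other rows.
Row 1 update in column RHS: 7 − 1·(7/6) = 35/6.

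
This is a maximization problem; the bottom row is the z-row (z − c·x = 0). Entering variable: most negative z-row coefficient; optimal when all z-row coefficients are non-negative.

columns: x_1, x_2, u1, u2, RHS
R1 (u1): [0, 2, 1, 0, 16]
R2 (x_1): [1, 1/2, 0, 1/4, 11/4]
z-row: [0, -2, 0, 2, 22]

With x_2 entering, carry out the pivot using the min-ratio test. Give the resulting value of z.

Ratio test on column x_2 — row 1: 16/2 = 8; row 2: (11/4)/(1/2) = 11/2. Minimum is 11/2 at row 2 (x_1 leaves); pivot element 1/2.
Pivot on row 2; the z-row RHS becomes 22 − (-2)·(11/2) = 33.

33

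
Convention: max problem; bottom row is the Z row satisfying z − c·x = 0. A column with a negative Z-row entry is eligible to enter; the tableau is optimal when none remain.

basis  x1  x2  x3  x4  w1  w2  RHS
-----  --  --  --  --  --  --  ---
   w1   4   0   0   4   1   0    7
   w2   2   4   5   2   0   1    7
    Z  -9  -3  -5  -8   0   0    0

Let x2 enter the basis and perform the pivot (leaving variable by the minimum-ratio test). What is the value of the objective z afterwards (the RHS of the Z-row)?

Ratio test on column x2 — row 1: entry 0 ≤ 0; row 2: 7/4 = 7/4. Minimum is 7/4 at row 2 (w2 leaves); pivot element 4.
Pivot on row 2; the Z-row RHS becomes 0 − (-3)·(7/4) = 21/4.

21/4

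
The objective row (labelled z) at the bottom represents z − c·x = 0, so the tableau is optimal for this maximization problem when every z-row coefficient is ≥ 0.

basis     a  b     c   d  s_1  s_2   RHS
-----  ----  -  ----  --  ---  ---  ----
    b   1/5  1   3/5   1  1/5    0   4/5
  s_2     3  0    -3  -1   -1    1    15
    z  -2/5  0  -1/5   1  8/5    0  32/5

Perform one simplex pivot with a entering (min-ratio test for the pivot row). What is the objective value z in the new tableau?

Ratio test on column a — row 1: (4/5)/(1/5) = 4; row 2: 15/3 = 5. Minimum is 4 at row 1 (b leaves); pivot element 1/5.
Pivot on row 1; the z-row RHS becomes 32/5 − (-2/5)·4 = 8.

8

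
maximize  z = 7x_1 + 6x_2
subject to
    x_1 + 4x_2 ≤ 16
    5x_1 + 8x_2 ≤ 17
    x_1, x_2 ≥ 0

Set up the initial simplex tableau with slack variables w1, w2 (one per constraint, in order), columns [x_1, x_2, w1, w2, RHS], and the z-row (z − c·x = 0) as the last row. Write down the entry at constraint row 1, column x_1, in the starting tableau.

Constraint 1 has coefficient 1 on x_1.

1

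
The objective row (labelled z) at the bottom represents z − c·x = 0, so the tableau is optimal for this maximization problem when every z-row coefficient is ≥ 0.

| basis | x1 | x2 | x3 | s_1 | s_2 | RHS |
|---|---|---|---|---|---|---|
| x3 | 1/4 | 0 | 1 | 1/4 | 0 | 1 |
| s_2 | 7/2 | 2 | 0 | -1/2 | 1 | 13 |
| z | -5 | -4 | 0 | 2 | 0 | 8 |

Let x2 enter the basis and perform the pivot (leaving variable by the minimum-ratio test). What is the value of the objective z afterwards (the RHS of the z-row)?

34

Ratio test on column x2 — row 1: entry 0 ≤ 0; row 2: 13/2 = 13/2. Minimum is 13/2 at row 2 (s_2 leaves); pivot element 2.
Pivot on row 2; the z-row RHS becomes 8 − (-4)·(13/2) = 34.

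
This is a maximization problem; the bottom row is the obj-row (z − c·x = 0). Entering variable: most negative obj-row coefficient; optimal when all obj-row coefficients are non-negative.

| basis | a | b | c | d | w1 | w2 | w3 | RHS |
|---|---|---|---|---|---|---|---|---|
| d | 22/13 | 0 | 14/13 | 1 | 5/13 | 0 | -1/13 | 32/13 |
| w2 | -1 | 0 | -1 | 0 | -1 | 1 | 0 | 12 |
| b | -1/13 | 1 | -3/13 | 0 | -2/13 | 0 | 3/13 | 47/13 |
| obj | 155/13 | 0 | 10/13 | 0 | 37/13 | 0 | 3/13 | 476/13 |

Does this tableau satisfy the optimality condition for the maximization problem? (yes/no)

yes

Every obj-row coefficient is ≥ 0, so the tableau is optimal.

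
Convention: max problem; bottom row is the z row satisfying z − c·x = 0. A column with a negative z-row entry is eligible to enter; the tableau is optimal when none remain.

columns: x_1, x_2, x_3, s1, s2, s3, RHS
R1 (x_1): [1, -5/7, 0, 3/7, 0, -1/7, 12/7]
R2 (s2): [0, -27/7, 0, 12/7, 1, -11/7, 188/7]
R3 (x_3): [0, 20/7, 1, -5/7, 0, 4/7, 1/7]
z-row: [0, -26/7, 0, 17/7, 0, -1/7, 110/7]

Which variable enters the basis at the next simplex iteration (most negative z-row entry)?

x_2

Negative z-row entries: x_2: -26/7, s3: -1/7.
The most negative is -26/7 in column x_2, so x_2 enters.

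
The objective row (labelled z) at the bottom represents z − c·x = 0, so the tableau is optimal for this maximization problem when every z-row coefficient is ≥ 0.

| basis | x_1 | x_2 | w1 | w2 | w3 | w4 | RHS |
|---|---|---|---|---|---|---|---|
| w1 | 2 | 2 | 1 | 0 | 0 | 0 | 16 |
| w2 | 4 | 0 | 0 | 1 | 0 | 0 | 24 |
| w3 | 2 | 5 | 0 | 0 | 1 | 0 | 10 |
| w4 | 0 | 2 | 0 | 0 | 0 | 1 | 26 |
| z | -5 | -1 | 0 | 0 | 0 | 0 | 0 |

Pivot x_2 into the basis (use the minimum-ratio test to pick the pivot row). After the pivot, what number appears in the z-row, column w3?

1/5

Ratio test on column x_2 — row 1: 16/2 = 8; row 2: entry 0 ≤ 0; row 3: 10/5 = 2; row 4: 26/2 = 13. Minimum is 2 at row 3 (w3 leaves); pivot element 5.
Divide row 3 by 5; eliminate column x_2 from the other rows.
z-row update in column w3: 0 − (-1)·(1/5) = 1/5.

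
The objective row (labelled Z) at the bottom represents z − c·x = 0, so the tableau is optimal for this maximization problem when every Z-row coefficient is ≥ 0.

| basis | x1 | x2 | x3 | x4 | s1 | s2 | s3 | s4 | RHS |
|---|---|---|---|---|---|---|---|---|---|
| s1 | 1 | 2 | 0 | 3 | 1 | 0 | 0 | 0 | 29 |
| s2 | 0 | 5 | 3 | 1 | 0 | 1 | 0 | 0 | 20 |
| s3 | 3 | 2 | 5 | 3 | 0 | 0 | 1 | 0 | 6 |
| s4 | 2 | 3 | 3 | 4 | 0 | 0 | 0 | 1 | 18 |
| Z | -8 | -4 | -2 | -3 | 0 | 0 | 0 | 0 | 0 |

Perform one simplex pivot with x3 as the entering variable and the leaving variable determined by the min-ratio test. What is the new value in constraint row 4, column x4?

11/5

Ratio test on column x3 — row 1: entry 0 ≤ 0; row 2: 20/3 = 20/3; row 3: 6/5 = 6/5; row 4: 18/3 = 6. Minimum is 6/5 at row 3 (s3 leaves); pivot element 5.
Divide row 3 by 5; eliminate column x3 from the other rows.
Row 4 update in column x4: 4 − 3·(3/5) = 11/5.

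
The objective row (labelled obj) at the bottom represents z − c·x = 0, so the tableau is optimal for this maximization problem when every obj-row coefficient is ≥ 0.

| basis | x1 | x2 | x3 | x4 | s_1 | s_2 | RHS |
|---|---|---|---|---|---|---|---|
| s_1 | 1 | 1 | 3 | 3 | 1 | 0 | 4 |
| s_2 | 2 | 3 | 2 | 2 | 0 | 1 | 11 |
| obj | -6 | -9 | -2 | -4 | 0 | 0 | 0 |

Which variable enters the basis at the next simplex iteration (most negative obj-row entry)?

x2

Negative obj-row entries: x1: -6, x2: -9, x3: -2, x4: -4.
The most negative is -9 in column x2, so x2 enters.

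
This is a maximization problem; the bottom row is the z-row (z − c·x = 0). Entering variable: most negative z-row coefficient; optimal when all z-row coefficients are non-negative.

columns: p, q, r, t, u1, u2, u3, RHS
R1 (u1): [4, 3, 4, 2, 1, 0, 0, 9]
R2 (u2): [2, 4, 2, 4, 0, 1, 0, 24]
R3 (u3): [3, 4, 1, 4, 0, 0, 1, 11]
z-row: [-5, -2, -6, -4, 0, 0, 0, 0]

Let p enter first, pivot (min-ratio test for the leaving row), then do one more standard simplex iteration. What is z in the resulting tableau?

Ratio test on column p — row 1: 9/4 = 9/4; row 2: 24/2 = 12; row 3: 11/3 = 11/3. Minimum is 9/4 at row 1 (u1 leaves); pivot element 4.
Pivot on row 1; the z-row RHS becomes 0 − (-5)·(9/4) = 45/4.
Next entering variable (most negative z-row entry -3/2): t.
Ratio test on column t — row 1: (9/4)/(1/2) = 9/2; row 2: (39/2)/3 = 13/2; row 3: (17/4)/(5/2) = 17/10. Minimum is 17/10 at row 3 (u3 leaves); pivot element 5/2.
After the second pivot the z-row RHS is 45/4 − (-3/2)·(17/10) = 69/5.

69/5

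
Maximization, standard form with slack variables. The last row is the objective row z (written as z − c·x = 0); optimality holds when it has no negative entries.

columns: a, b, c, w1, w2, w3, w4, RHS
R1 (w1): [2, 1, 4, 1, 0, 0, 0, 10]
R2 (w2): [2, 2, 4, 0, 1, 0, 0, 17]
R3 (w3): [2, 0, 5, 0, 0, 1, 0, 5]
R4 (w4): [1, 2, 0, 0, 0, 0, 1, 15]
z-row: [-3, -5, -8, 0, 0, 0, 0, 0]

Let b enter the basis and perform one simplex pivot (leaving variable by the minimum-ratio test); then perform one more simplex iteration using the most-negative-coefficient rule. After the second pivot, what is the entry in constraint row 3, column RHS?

5/2

Ratio test on column b — row 1: 10/1 = 10; row 2: 17/2 = 17/2; row 3: entry 0 ≤ 0; row 4: 15/2 = 15/2. Minimum is 15/2 at row 4 (w4 leaves); pivot element 2.
Divide row 4 by 2; eliminate column b from the other rows.
Second iteration: most negative z-row entry is -8 in column c, so c enters.
Ratio test on column c — row 1: (5/2)/4 = 5/8; row 2: 2/4 = 1/2; row 3: 5/5 = 1; row 4: entry 0 ≤ 0. Minimum is 1/2 at row 2 (w2 leaves); pivot element 4.
Divide row 2 by 4; eliminate column c from the other rows.
After both pivots, the entry at constraint row 3, column RHS is 5/2.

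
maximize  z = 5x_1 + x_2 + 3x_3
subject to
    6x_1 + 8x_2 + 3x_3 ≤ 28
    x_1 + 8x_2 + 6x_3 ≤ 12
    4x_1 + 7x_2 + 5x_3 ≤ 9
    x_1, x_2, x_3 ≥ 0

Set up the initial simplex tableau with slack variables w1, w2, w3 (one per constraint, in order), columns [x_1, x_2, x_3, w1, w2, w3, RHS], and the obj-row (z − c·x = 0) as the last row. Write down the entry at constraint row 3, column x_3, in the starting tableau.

5

Constraint 3 has coefficient 5 on x_3.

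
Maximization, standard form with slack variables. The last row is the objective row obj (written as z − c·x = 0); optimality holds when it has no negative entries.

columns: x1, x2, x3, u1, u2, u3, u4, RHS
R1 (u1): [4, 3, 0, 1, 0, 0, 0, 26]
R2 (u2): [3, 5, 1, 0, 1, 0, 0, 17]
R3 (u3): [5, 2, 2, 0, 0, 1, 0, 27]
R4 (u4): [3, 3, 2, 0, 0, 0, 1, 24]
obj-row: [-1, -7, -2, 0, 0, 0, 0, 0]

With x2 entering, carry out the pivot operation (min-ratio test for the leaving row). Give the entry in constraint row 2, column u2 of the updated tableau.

1/5

Ratio test on column x2 — row 1: 26/3 = 26/3; row 2: 17/5 = 17/5; row 3: 27/2 = 27/2; row 4: 24/3 = 8. Minimum is 17/5 at row 2 (u2 leaves); pivot element 5.
Divide row 2 by 5; eliminate column x2 from the other rows.
In the new row 2, the u2 entry is the old entry divided by the pivot: 1/5 = 1/5.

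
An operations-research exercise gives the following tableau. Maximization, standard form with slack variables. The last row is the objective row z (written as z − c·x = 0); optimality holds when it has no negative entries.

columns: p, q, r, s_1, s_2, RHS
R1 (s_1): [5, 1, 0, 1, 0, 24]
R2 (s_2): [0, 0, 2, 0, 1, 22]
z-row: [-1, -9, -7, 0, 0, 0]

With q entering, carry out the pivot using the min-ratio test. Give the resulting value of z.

Ratio test on column q — row 1: 24/1 = 24; row 2: entry 0 ≤ 0. Minimum is 24 at row 1 (s_1 leaves); pivot element 1.
Pivot on row 1; the z-row RHS becomes 0 − (-9)·24 = 216.

216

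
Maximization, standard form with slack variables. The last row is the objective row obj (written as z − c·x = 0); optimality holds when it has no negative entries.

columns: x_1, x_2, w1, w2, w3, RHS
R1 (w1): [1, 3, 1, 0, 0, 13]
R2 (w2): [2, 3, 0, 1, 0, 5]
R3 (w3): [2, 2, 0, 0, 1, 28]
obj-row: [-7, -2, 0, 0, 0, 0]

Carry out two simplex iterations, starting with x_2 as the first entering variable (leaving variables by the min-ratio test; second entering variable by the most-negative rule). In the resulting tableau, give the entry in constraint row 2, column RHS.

5/2

Ratio test on column x_2 — row 1: 13/3 = 13/3; row 2: 5/3 = 5/3; row 3: 28/2 = 14. Minimum is 5/3 at row 2 (w2 leaves); pivot element 3.
Divide row 2 by 3; eliminate column x_2 from the other rows.
Second iteration: most negative obj-row entry is -17/3 in column x_1, so x_1 enters.
Ratio test on column x_1 — row 1: entry -1 ≤ 0; row 2: (5/3)/(2/3) = 5/2; row 3: (74/3)/(2/3) = 37. Minimum is 5/2 at row 2 (x_2 leaves); pivot element 2/3.
Divide row 2 by 2/3; eliminate column x_1 from the other rows.
After both pivots, the entry at constraint row 2, column RHS is 5/2.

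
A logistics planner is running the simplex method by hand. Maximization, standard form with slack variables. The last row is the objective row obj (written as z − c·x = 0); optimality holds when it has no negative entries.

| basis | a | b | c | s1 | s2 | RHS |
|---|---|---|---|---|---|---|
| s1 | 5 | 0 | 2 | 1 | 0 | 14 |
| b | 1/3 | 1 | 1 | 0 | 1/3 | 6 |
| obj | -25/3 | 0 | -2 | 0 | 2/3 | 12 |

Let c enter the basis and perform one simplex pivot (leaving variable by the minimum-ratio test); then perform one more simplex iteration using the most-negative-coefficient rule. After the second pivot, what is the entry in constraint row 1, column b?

-6/13

Ratio test on column c — row 1: 14/2 = 7; row 2: 6/1 = 6. Minimum is 6 at row 2 (b leaves); pivot element 1.
Divide row 2 by 1; eliminate column c from the other rows.
Second iteration: most negative obj-row entry is -23/3 in column a, so a enters.
Ratio test on column a — row 1: 2/(13/3) = 6/13; row 2: 6/(1/3) = 18. Minimum is 6/13 at row 1 (s1 leaves); pivot element 13/3.
Divide row 1 by 13/3; eliminate column a from the other rows.
After both pivots, the entry at constraint row 1, column b is -6/13.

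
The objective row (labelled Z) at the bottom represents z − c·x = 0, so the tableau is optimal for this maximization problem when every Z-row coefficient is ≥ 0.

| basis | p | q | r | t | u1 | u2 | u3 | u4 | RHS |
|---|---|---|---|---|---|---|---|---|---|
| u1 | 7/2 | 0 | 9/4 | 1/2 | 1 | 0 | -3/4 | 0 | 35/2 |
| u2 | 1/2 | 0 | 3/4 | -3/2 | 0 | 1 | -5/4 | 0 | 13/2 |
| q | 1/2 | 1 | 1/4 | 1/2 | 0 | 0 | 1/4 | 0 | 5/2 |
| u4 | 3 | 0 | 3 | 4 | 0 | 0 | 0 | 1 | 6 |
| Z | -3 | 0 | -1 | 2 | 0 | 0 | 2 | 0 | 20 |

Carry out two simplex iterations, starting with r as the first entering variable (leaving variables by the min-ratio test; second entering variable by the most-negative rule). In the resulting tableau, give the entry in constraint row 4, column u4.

Ratio test on column r — row 1: (35/2)/(9/4) = 70/9; row 2: (13/2)/(3/4) = 26/3; row 3: (5/2)/(1/4) = 10; row 4: 6/3 = 2. Minimum is 2 at row 4 (u4 leaves); pivot element 3.
Divide row 4 by 3; eliminate column r from the other rows.
Second iteration: most negative Z-row entry is -2 in column p, so p enters.
Ratio test on column p — row 1: 13/(5/4) = 52/5; row 2: entry -1/4 ≤ 0; row 3: 2/(1/4) = 8; row 4: 2/1 = 2. Minimum is 2 at row 4 (r leaves); pivot element 1.
Divide row 4 by 1; eliminate column p from the other rows.
After both pivots, the entry at constraint row 4, column u4 is 1/3.

1/3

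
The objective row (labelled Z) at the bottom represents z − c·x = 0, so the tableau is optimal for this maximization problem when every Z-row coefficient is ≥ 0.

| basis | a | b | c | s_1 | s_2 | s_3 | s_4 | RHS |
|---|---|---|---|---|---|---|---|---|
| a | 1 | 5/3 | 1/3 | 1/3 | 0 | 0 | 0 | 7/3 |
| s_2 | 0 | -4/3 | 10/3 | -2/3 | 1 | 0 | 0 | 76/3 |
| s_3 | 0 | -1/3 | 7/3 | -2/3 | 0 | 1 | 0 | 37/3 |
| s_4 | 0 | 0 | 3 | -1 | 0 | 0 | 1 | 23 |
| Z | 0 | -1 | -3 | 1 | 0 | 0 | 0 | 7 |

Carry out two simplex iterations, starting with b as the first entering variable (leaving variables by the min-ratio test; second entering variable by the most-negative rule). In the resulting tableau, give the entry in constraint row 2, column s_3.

-3/2

Ratio test on column b — row 1: (7/3)/(5/3) = 7/5; row 2: entry -4/3 ≤ 0; row 3: entry -1/3 ≤ 0; row 4: entry 0 ≤ 0. Minimum is 7/5 at row 1 (a leaves); pivot element 5/3.
Divide row 1 by 5/3; eliminate column b from the other rows.
Second iteration: most negative Z-row entry is -14/5 in column c, so c enters.
Ratio test on column c — row 1: (7/5)/(1/5) = 7; row 2: (136/5)/(18/5) = 68/9; row 3: (64/5)/(12/5) = 16/3; row 4: 23/3 = 23/3. Minimum is 16/3 at row 3 (s_3 leaves); pivot element 12/5.
Divide row 3 by 12/5; eliminate column c from the other rows.
After both pivots, the entry at constraint row 2, column s_3 is -3/2.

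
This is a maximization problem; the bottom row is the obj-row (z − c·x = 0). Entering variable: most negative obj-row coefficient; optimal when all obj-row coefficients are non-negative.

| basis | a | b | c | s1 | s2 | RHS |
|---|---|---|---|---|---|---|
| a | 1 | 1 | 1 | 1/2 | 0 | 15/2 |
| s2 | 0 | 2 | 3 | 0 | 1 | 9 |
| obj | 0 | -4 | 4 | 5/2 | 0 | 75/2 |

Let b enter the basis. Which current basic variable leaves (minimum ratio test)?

s2

Column b entries and ratios — a: (15/2)/1 = 15/2; s2: 9/2 = 9/2.
Smallest ratio is 9/2 in the row of s2, so s2 leaves.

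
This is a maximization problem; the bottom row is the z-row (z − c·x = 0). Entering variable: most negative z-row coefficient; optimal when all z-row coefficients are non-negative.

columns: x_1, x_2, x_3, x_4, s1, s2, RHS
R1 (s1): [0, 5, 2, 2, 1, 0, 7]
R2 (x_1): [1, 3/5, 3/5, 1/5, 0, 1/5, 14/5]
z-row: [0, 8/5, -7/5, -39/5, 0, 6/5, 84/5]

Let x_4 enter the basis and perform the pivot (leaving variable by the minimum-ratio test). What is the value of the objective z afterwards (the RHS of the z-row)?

441/10

Ratio test on column x_4 — row 1: 7/2 = 7/2; row 2: (14/5)/(1/5) = 14. Minimum is 7/2 at row 1 (s1 leaves); pivot element 2.
Pivot on row 1; the z-row RHS becomes 84/5 − (-39/5)·(7/2) = 441/10.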